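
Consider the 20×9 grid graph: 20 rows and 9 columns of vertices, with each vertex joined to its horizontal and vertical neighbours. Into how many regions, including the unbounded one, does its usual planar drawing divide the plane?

The grid has V = 20·9 = 180 vertices and E = 20·8 + 9·19 = 331 edges.
F = 2 − V + E = 2 − 180 + 331 = 153.

153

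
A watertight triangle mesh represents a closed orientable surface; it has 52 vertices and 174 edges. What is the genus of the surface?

Every face is a triangle and each edge borders two faces, so 3F = 2·174, giving F = 116.
χ = V − E + F = 52 − 174 + 116 = -6.
For a closed orientable surface χ = 2 − 2g, so g = (2 − (-6))/2 = 4.

4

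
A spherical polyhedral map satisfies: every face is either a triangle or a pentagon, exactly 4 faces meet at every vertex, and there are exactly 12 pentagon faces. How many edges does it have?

60

Let x be the number of triangles; then F = 12 + x.
Edge–face incidences: 2E = 5·12 + 3·x = 60 + 3x.
Every vertex has degree 4, so 4V = 2E.
Euler: V − E + F = 2 ⇒ (2E)/4 − E + (12 + x) = 2.
Multiply by 8: 2·(2E) − 4·(2E) + 8·(12 + x) = 16, i.e. 96 + 8x − 2·(60 + 3x) = 16.
Collecting terms: 2x − 24 = 16, so 2x = 40, so x = 20.
Then 2E = 60 + 3·20 = 120, so E = 60, V = 2E/4 = 30, F = 12 + 20 = 32.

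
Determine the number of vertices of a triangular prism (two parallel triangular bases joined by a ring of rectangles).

A prism on an n-gon has two n-gon bases and n rectangular sides: V = 2·3 = 6, E = 3·3 = 9, F = 3 + 2 = 5.

6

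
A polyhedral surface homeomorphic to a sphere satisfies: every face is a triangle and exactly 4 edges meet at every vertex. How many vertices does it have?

6

Each face has 3 edges and each edge borders two faces, so 2E = 3F.
Each vertex has degree 4, so 4V = 2E and hence V = 3F/4.
Euler: V − E + F = 2 ⇒ (3F/4) − (3F/2) + F = 2.
Multiply by 8: (6 − 12 + 8)F = 16, i.e. 2F = 16.
So F = 8, E = 3·8/2 = 12, V = 3·8/4 = 6.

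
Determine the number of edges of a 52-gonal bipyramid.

A bipyramid over an n-gon has 2n triangular faces and n + 2 vertices: V = 52 + 2 = 54, E = 3·52 = 156, F = 2·52 = 104.

156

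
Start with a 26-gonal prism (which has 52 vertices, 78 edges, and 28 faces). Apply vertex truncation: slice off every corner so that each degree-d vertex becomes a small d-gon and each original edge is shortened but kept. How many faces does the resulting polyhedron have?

Truncation replaces each original edge-end by a new vertex, so V′ = 2E = 156.
Each original edge survives, and each old vertex of degree d contributes d new edges; summing degrees gives Σd = 2E, so E′ = E + 2E = 3E = 234.
Each original face survives and each original vertex becomes one new face: F′ = F + V = 80.

80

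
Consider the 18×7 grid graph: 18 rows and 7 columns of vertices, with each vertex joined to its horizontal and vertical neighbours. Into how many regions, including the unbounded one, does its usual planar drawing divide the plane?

The grid has V = 18·7 = 126 vertices and E = 18·6 + 7·17 = 227 edges.
F = 2 − V + E = 2 − 126 + 227 = 103.

103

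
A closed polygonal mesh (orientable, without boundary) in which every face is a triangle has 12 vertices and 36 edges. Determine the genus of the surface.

Every face is a triangle and each edge borders two faces, so 3F = 2·36, giving F = 24.
χ = V − E + F = 12 − 36 + 24 = 0.
For a closed orientable surface χ = 2 − 2g, so g = (2 − (0))/2 = 1.

1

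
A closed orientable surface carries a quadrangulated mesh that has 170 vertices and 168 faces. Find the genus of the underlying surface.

0

Every face is a square, so 2E = 4·168 = 672, giving E = 336.
χ = V − E + F = 170 − 336 + 168 = 2.
For a closed orientable surface χ = 2 − 2g, so g = (2 − (2))/2 = 0.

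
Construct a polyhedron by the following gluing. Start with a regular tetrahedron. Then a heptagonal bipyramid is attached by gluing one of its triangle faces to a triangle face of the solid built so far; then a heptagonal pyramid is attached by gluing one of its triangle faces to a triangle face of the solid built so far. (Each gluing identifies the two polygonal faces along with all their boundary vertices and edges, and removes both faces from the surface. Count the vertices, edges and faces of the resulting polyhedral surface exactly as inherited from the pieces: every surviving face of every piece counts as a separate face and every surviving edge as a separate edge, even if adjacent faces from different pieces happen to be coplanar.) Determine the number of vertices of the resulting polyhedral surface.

A regular tetrahedron: V=4, E=6, F=4.
Attach a heptagonal bipyramid (V=9, E=21, F=14) along a 3-gon: merge 3 vertices and 3 edges, delete both glued faces → V=10, E=24, F=16.
Attach a heptagonal pyramid (V=8, E=14, F=8) along a 3-gon: merge 3 vertices and 3 edges, delete both glued faces → V=15, E=35, F=22.
Check: V − E + F = 15 − 35 + 22 = 2.

15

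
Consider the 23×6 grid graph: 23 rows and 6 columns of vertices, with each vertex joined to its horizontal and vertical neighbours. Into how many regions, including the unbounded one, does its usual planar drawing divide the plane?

The grid has V = 23·6 = 138 vertices and E = 23·5 + 6·22 = 247 edges.
F = 2 − V + E = 2 − 138 + 247 = 111.

111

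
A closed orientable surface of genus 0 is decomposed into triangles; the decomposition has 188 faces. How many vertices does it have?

χ = 2 − 2·0 = 2, and every face is a triangle so 3F = 2E.
E = 3·188/2 = 282. Then V = 2 + E − F = 2 + 282 − 188 = 96.

96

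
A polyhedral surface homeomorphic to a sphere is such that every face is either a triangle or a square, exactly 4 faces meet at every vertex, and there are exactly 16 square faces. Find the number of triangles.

Let x be the number of triangles; then F = 16 + x.
Edge–face incidences: 2E = 4·16 + 3·x = 64 + 3x.
Every vertex has degree 4, so 4V = 2E.
Euler: V − E + F = 2 ⇒ (2E)/4 − E + (16 + x) = 2.
Multiply by 8: 2·(2E) − 4·(2E) + 8·(16 + x) = 16, i.e. 128 + 8x − 2·(64 + 3x) = 16.
Collecting terms: 2x = 16, so x = 8.
Then 2E = 64 + 3·8 = 88, so E = 44, V = 2E/4 = 22, F = 16 + 8 = 24.

8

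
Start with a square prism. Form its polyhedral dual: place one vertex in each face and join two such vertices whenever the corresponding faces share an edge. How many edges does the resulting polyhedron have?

The base solid has V = 8, E = 12, F = 6.
The dual swaps V and F and preserves E: V′ = F = 6, E′ = E = 12, F′ = V = 8.

12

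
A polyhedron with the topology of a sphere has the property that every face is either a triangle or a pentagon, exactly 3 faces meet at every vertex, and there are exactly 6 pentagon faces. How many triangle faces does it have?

2

Let x be the number of triangles; then F = 6 + x.
Edge–face incidences: 2E = 5·6 + 3·x = 30 + 3x.
Every vertex has degree 3, so 3V = 2E.
Euler: V − E + F = 2 ⇒ (2E)/3 − E + (6 + x) = 2.
Multiply by 6: 2·(2E) − 3·(2E) + 6·(6 + x) = 12, i.e. 36 + 6x − (30 + 3x) = 12.
Collecting terms: 3x + 6 = 12, so 3x = 6, so x = 2.
Then 2E = 30 + 3·2 = 36, so E = 18, V = 2E/3 = 12, F = 6 + 2 = 8.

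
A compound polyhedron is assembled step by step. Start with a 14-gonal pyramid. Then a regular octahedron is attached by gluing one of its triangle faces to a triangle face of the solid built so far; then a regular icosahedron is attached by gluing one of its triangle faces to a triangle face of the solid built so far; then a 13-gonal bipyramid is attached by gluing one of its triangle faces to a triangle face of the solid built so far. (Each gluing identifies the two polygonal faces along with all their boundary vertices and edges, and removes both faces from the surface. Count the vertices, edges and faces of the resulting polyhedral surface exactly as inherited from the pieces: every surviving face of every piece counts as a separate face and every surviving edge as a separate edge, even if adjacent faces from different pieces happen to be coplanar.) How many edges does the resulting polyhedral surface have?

100

A 14-gonal pyramid: V=15, E=28, F=15.
Attach a regular octahedron (V=6, E=12, F=8) along a 3-gon: merge 3 vertices and 3 edges, delete both glued faces → V=18, E=37, F=21.
Attach a regular icosahedron (V=12, E=30, F=20) along a 3-gon: merge 3 vertices and 3 edges, delete both glued faces → V=27, E=64, F=39.
Attach a 13-gonal bipyramid (V=15, E=39, F=26) along a 3-gon: merge 3 vertices and 3 edges, delete both glued faces → V=39, E=100, F=63.
Check: V − E + F = 39 − 100 + 63 = 2.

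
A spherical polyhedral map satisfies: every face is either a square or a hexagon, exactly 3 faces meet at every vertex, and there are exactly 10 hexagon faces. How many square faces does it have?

6

Let x be the number of squares; then F = 10 + x.
Edge–face incidences: 2E = 6·10 + 4·x = 60 + 4x.
Every vertex has degree 3, so 3V = 2E.
Euler: V − E + F = 2 ⇒ (2E)/3 − E + (10 + x) = 2.
Multiply by 6: 2·(2E) − 3·(2E) + 6·(10 + x) = 12, i.e. 60 + 6x − (60 + 4x) = 12.
Collecting terms: 2x = 12, so x = 6.
Then 2E = 60 + 4·6 = 84, so E = 42, V = 2E/3 = 28, F = 10 + 6 = 16.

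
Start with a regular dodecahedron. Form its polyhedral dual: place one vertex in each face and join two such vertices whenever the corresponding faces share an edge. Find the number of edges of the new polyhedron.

The base solid has V = 20, E = 30, F = 12.
The dual swaps V and F and preserves E: V′ = F = 12, E′ = E = 30, F′ = V = 20.

30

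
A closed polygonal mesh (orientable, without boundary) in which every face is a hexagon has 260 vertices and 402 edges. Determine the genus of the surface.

Every face is a hexagon and each edge borders two faces, so 6F = 2·402, giving F = 134.
χ = V − E + F = 260 − 402 + 134 = -8.
For a closed orientable surface χ = 2 − 2g, so g = (2 − (-8))/2 = 5.

5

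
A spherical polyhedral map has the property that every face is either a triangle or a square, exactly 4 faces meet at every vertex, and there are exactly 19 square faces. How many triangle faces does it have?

8

Let x be the number of triangles; then F = 19 + x.
Edge–face incidences: 2E = 4·19 + 3·x = 76 + 3x.
Every vertex has degree 4, so 4V = 2E.
Euler: V − E + F = 2 ⇒ (2E)/4 − E + (19 + x) = 2.
Multiply by 8: 2·(2E) − 4·(2E) + 8·(19 + x) = 16, i.e. 152 + 8x − 2·(76 + 3x) = 16.
Collecting terms: 2x = 16, so x = 8.
Then 2E = 76 + 3·8 = 100, so E = 50, V = 2E/4 = 25, F = 19 + 8 = 27.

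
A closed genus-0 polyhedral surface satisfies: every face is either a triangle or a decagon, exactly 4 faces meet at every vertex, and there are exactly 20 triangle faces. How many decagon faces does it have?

Let x be the number of decagons; then F = 20 + x.
Edge–face incidences: 2E = 3·20 + 10·x = 60 + 10x.
Every vertex has degree 4, so 4V = 2E.
Euler: V − E + F = 2 ⇒ (2E)/4 − E + (20 + x) = 2.
Multiply by 8: 2·(2E) − 4·(2E) + 8·(20 + x) = 16, i.e. 160 + 8x − 2·(60 + 10x) = 16.
Collecting terms: −12x + 40 = 16, so −12x = −24, so x = 2.
Then 2E = 60 + 10·2 = 80, so E = 40, V = 2E/4 = 20, F = 20 + 2 = 22.

2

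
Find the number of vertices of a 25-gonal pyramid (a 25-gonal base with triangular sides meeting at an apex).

A pyramid on an n-gon base has one n-gon and n triangles: V = 25 + 1 = 26, E = 2·25 = 50, F = 25 + 1 = 26.
Check: V − E + F = 26 − 50 + 26 = 2.

26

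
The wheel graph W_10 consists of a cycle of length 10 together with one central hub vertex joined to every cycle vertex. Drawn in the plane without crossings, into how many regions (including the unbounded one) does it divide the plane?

11

W_10 has V = 10 + 1 = 11 vertices and E = 2·10 = 20 edges.
By Euler's formula F = 2 − V + E = 2 − 11 + 20 = 11.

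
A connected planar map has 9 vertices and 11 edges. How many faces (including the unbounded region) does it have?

Euler's formula for a connected plane graph: V − E + F = 2, so F = 2 − 9 + 11 = 4.

4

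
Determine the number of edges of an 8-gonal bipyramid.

A bipyramid over an n-gon has 2n triangular faces and n + 2 vertices: V = 8 + 2 = 10, E = 3·8 = 24, F = 2·8 = 16.
Check: V − E + F = 10 − 24 + 16 = 2.

24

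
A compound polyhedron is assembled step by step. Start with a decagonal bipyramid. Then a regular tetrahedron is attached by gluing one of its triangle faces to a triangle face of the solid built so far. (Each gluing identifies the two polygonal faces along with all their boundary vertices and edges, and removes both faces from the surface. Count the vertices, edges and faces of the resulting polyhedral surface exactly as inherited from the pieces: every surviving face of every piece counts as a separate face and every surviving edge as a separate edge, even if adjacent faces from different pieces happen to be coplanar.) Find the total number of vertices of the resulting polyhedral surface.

13

A decagonal bipyramid: V=12, E=30, F=20.
Attach a regular tetrahedron (V=4, E=6, F=4) along a 3-gon: merge 3 vertices and 3 edges, delete both glued faces → V=13, E=33, F=22.
Check: V − E + F = 13 − 33 + 22 = 2.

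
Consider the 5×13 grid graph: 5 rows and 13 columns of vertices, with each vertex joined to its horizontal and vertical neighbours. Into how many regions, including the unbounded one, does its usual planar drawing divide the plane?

The grid has V = 5·13 = 65 vertices and E = 5·12 + 13·4 = 112 edges.
F = 2 − V + E = 2 − 65 + 112 = 49.

49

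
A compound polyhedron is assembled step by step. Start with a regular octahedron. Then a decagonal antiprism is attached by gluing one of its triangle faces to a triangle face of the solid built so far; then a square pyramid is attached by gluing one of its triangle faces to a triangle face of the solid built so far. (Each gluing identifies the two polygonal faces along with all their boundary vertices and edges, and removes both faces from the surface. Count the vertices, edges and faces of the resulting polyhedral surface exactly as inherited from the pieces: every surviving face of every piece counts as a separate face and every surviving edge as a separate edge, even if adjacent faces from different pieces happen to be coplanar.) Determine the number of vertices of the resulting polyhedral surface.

25

A regular octahedron: V=6, E=12, F=8.
Attach a decagonal antiprism (V=20, E=40, F=22) along a 3-gon: merge 3 vertices and 3 edges, delete both glued faces → V=23, E=49, F=28.
Attach a square pyramid (V=5, E=8, F=5) along a 3-gon: merge 3 vertices and 3 edges, delete both glued faces → V=25, E=54, F=31.
Check: V − E + F = 25 − 54 + 31 = 2.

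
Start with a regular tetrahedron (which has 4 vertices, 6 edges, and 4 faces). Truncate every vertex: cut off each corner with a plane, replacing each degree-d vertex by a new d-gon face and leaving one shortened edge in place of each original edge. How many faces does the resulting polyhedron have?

8

Truncation replaces each original edge-end by a new vertex, so V′ = 2E = 12.
Each original edge survives, and each old vertex of degree d contributes d new edges; summing degrees gives Σd = 2E, so E′ = E + 2E = 3E = 18.
Each original face survives and each original vertex becomes one new face: F′ = F + V = 8.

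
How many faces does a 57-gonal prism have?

59

A prism on an n-gon has two n-gon bases and n rectangular sides: V = 2·57 = 114, E = 3·57 = 171, F = 57 + 2 = 59.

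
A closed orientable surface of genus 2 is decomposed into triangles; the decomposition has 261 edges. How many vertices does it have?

χ = 2 − 2·2 = -2, and every face is a triangle so 3F = 2E.
F = 2E/3 = 174. Then V = -2 + E − F = -2 + 261 − 174 = 85.

85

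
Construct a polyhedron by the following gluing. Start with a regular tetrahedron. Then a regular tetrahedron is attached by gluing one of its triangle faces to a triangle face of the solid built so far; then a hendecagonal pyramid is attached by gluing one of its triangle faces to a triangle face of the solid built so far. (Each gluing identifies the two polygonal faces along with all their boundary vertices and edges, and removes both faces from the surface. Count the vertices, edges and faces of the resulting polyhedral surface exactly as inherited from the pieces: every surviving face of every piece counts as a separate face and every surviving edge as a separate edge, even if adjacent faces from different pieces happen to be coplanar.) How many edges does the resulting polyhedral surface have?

A regular tetrahedron: V=4, E=6, F=4.
Attach a regular tetrahedron (V=4, E=6, F=4) along a 3-gon: merge 3 vertices and 3 edges, delete both glued faces → V=5, E=9, F=6.
Attach a hendecagonal pyramid (V=12, E=22, F=12) along a 3-gon: merge 3 vertices and 3 edges, delete both glued faces → V=14, E=28, F=16.
Check: V − E + F = 14 − 28 + 16 = 2.

28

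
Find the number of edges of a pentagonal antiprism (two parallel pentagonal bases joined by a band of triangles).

20

An antiprism on an n-gon has two n-gon caps and 2n triangles: V = 2·5 = 10, E = 4·5 = 20, F = 2·5 + 2 = 12.
Check: V − E + F = 10 − 20 + 12 = 2.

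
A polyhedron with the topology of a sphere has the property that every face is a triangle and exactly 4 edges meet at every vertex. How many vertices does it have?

Each face has 3 edges and each edge borders two faces, so 2E = 3F.
Each vertex has degree 4, so 4V = 2E and hence V = 3F/4.
Euler: V − E + F = 2 ⇒ (3F/4) − (3F/2) + F = 2.
Multiply by 8: (6 − 12 + 8)F = 16, i.e. 2F = 16.
So F = 8, E = 3·8/2 = 12, V = 3·8/4 = 6.

6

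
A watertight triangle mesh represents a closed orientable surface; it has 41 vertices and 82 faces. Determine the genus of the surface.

1

Every face is a triangle, so 2E = 3·82 = 246, giving E = 123.
χ = V − E + F = 41 − 123 + 82 = 0.
For a closed orientable surface χ = 2 − 2g, so g = (2 − (0))/2 = 1.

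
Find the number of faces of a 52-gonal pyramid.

53

A pyramid on an n-gon base has one n-gon and n triangles: V = 52 + 1 = 53, E = 2·52 = 104, F = 52 + 1 = 53.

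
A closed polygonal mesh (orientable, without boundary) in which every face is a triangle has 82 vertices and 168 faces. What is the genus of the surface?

2

Every face is a triangle, so 2E = 3·168 = 504, giving E = 252.
χ = V − E + F = 82 − 252 + 168 = -2.
For a closed orientable surface χ = 2 − 2g, so g = (2 − (-2))/2 = 2.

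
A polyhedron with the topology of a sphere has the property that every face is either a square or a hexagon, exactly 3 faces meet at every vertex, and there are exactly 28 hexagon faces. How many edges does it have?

96

Let x be the number of squares; then F = 28 + x.
Edge–face incidences: 2E = 6·28 + 4·x = 168 + 4x.
Every vertex has degree 3, so 3V = 2E.
Euler: V − E + F = 2 ⇒ (2E)/3 − E + (28 + x) = 2.
Multiply by 6: 2·(2E) − 3·(2E) + 6·(28 + x) = 12, i.e. 168 + 6x − (168 + 4x) = 12.
Collecting terms: 2x = 12, so x = 6.
Then 2E = 168 + 4·6 = 192, so E = 96, V = 2E/3 = 64, F = 28 + 6 = 34.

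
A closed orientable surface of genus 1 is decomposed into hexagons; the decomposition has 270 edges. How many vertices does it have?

χ = 2 − 2·1 = 0, and every face is a hexagon so 6F = 2E.
F = 2E/6 = 90. Then V = 0 + E − F = 0 + 270 − 90 = 180.

180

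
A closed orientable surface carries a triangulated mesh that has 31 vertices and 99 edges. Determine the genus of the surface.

Every face is a triangle and each edge borders two faces, so 3F = 2·99, giving F = 66.
χ = V − E + F = 31 − 99 + 66 = -2.
For a closed orientable surface χ = 2 − 2g, so g = (2 − (-2))/2 = 2.

2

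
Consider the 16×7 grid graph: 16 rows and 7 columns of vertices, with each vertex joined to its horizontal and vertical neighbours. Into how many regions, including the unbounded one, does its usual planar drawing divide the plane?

The grid has V = 16·7 = 112 vertices and E = 16·6 + 7·15 = 201 edges.
F = 2 − V + E = 2 − 112 + 201 = 91.

91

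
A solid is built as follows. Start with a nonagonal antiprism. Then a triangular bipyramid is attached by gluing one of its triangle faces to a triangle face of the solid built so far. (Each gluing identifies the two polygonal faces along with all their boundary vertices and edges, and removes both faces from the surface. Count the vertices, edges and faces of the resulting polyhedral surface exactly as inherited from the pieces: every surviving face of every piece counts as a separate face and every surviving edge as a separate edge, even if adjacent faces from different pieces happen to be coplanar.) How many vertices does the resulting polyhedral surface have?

20

A nonagonal antiprism: V=18, E=36, F=20.
Attach a triangular bipyramid (V=5, E=9, F=6) along a 3-gon: merge 3 vertices and 3 edges, delete both glued faces → V=20, E=42, F=24.
Check: V − E + F = 20 − 42 + 24 = 2.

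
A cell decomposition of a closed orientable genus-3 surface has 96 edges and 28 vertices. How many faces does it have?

64

For a closed orientable surface of genus 3, χ = 2 − 2·3 = -4.
F = -4 − V + E = -4 − 28 + 96 = 64.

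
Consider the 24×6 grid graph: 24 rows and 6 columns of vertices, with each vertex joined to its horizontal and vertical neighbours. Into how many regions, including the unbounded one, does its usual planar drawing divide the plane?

116

The grid has V = 24·6 = 144 vertices and E = 24·5 + 6·23 = 258 edges.
F = 2 − V + E = 2 − 144 + 258 = 116.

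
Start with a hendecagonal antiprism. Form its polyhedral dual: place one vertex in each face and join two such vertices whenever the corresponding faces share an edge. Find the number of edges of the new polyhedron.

The base solid has V = 22, E = 44, F = 24.
The dual swaps V and F and preserves E: V′ = F = 24, E′ = E = 44, F′ = V = 22.

44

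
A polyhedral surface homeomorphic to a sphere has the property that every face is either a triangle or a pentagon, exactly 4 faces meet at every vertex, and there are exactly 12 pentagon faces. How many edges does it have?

Let x be the number of triangles; then F = 12 + x.
Edge–face incidences: 2E = 5·12 + 3·x = 60 + 3x.
Every vertex has degree 4, so 4V = 2E.
Euler: V − E + F = 2 ⇒ (2E)/4 − E + (12 + x) = 2.
Multiply by 8: 2·(2E) − 4·(2E) + 8·(12 + x) = 16, i.e. 96 + 8x − 2·(60 + 3x) = 16.
Collecting terms: 2x − 24 = 16, so 2x = 40, so x = 20.
Then 2E = 60 + 3·20 = 120, so E = 60, V = 2E/4 = 30, F = 12 + 20 = 32.

60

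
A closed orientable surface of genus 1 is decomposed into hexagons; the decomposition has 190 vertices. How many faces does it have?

95

χ = 2 − 2·1 = 0, and every face is a hexagon so 6F = 2E.
V − E + F = 0 with E = 6F/2 gives 190 − (6/2 − 1)·F = 0, so F = 95 and E = 285.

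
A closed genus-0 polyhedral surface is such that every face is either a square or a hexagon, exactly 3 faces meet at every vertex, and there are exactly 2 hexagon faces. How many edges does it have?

Let x be the number of squares; then F = 2 + x.
Edge–face incidences: 2E = 6·2 + 4·x = 12 + 4x.
Every vertex has degree 3, so 3V = 2E.
Euler: V − E + F = 2 ⇒ (2E)/3 − E + (2 + x) = 2.
Multiply by 6: 2·(2E) − 3·(2E) + 6·(2 + x) = 12, i.e. 12 + 6x − (12 + 4x) = 12.
Collecting terms: 2x = 12, so x = 6.
Then 2E = 12 + 4·6 = 36, so E = 18, V = 2E/3 = 12, F = 2 + 6 = 8.

18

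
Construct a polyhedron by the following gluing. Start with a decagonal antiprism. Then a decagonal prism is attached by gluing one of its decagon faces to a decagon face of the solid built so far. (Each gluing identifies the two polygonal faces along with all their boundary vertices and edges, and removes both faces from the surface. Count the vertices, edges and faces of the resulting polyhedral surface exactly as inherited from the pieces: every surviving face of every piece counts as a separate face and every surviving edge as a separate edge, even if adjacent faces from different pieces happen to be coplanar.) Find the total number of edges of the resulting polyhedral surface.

A decagonal antiprism: V=20, E=40, F=22.
Attach a decagonal prism (V=20, E=30, F=12) along a 10-gon: merge 10 vertices and 10 edges, delete both glued faces → V=30, E=60, F=32.
Check: V − E + F = 30 − 60 + 32 = 2.

60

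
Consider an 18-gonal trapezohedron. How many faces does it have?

The n-trapezohedron (dual of the n-antiprism) has V = 2·18 + 2 = 38, E = 4·18 = 72, F = 2·18 = 36.

36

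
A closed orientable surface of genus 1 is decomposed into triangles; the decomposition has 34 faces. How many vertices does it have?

17

χ = 2 − 2·1 = 0, and every face is a triangle so 3F = 2E.
E = 3·34/2 = 51. Then V = 0 + E − F = 0 + 51 − 34 = 17.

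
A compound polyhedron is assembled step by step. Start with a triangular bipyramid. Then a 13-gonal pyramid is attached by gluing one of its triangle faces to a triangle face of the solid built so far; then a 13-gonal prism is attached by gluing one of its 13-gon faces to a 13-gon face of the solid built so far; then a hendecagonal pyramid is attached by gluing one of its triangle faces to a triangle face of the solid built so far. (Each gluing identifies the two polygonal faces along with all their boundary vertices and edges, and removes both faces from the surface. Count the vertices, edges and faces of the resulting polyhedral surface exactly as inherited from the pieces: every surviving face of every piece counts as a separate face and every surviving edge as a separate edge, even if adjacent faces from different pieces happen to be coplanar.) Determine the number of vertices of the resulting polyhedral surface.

38

A triangular bipyramid: V=5, E=9, F=6.
Attach a 13-gonal pyramid (V=14, E=26, F=14) along a 3-gon: merge 3 vertices and 3 edges, delete both glued faces → V=16, E=32, F=18.
Attach a 13-gonal prism (V=26, E=39, F=15) along a 13-gon: merge 13 vertices and 13 edges, delete both glued faces → V=29, E=58, F=31.
Attach a hendecagonal pyramid (V=12, E=22, F=12) along a 3-gon: merge 3 vertices and 3 edges, delete both glued faces → V=38, E=77, F=41.
Check: V − E + F = 38 − 77 + 41 = 2.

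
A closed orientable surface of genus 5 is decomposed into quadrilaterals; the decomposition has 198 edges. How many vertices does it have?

91

χ = 2 − 2·5 = -8, and every face is a square so 4F = 2E.
F = 2E/4 = 99. Then V = -8 + E − F = -8 + 198 − 99 = 91.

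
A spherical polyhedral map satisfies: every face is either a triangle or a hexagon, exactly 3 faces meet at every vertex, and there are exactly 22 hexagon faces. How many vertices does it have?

Let x be the number of triangles; then F = 22 + x.
Edge–face incidences: 2E = 6·22 + 3·x = 132 + 3x.
Every vertex has degree 3, so 3V = 2E.
Euler: V − E + F = 2 ⇒ (2E)/3 − E + (22 + x) = 2.
Multiply by 6: 2·(2E) − 3·(2E) + 6·(22 + x) = 12, i.e. 132 + 6x − (132 + 3x) = 12.
Collecting terms: 3x = 12, so x = 4.
Then 2E = 132 + 3·4 = 144, so E = 72, V = 2E/3 = 48, F = 22 + 4 = 26.

48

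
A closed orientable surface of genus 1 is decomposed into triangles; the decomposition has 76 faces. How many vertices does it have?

38

χ = 2 − 2·1 = 0, and every face is a triangle so 3F = 2E.
E = 3·76/2 = 114. Then V = 0 + E − F = 0 + 114 − 76 = 38.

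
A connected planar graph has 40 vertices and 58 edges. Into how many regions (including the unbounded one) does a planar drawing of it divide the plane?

20

Euler's formula for a connected plane graph: V − E + F = 2, so F = 2 − 40 + 58 = 20.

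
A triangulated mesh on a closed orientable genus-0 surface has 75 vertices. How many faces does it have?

χ = 2 − 2·0 = 2, and every face is a triangle so 3F = 2E.
V − E + F = 2 with E = 3F/2 gives 75 − (3/2 − 1)·F = 2, so F = 146 and E = 219.

146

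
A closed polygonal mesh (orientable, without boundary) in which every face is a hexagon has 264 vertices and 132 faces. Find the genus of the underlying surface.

Every face is a hexagon, so 2E = 6·132 = 792, giving E = 396.
χ = V − E + F = 264 − 396 + 132 = 0.
For a closed orientable surface χ = 2 − 2g, so g = (2 − (0))/2 = 1.

1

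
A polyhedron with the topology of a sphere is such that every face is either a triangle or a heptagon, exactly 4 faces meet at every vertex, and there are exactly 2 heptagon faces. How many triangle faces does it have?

Let x be the number of triangles; then F = 2 + x.
Edge–face incidences: 2E = 7·2 + 3·x = 14 + 3x.
Every vertex has degree 4, so 4V = 2E.
Euler: V − E + F = 2 ⇒ (2E)/4 − E + (2 + x) = 2.
Multiply by 8: 2·(2E) − 4·(2E) + 8·(2 + x) = 16, i.e. 16 + 8x − 2·(14 + 3x) = 16.
Collecting terms: 2x − 12 = 16, so 2x = 28, so x = 14.
Then 2E = 14 + 3·14 = 56, so E = 28, V = 2E/4 = 14, F = 2 + 14 = 16.

14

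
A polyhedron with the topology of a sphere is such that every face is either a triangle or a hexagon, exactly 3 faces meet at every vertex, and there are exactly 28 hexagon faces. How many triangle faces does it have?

4

Let x be the number of triangles; then F = 28 + x.
Edge–face incidences: 2E = 6·28 + 3·x = 168 + 3x.
Every vertex has degree 3, so 3V = 2E.
Euler: V − E + F = 2 ⇒ (2E)/3 − E + (28 + x) = 2.
Multiply by 6: 2·(2E) − 3·(2E) + 6·(28 + x) = 12, i.e. 168 + 6x − (168 + 3x) = 12.
Collecting terms: 3x = 12, so x = 4.
Then 2E = 168 + 3·4 = 180, so E = 90, V = 2E/3 = 60, F = 28 + 4 = 32.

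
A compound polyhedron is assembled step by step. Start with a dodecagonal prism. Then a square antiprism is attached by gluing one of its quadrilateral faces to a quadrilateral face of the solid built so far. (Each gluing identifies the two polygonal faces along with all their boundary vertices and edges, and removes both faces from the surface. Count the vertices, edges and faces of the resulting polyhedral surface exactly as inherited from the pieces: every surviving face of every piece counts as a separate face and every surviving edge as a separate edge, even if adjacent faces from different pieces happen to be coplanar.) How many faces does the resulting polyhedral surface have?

22

A dodecagonal prism: V=24, E=36, F=14.
Attach a square antiprism (V=8, E=16, F=10) along a 4-gon: merge 4 vertices and 4 edges, delete both glued faces → V=28, E=48, F=22.
Check: V − E + F = 28 − 48 + 22 = 2.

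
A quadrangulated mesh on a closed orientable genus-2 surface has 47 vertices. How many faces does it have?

49

χ = 2 − 2·2 = -2, and every face is a square so 4F = 2E.
V − E + F = -2 with E = 4F/2 gives 47 − (4/2 − 1)·F = -2, so F = 49 and E = 98.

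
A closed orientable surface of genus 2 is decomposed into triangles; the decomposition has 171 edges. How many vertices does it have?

χ = 2 − 2·2 = -2, and every face is a triangle so 3F = 2E.
F = 2E/3 = 114. Then V = -2 + E − F = -2 + 171 − 114 = 55.

55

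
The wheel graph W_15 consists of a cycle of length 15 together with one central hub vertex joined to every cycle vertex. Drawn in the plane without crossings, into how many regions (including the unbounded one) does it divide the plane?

W_15 has V = 15 + 1 = 16 vertices and E = 2·15 = 30 edges.
By Euler's formula F = 2 − V + E = 2 − 16 + 30 = 16.

16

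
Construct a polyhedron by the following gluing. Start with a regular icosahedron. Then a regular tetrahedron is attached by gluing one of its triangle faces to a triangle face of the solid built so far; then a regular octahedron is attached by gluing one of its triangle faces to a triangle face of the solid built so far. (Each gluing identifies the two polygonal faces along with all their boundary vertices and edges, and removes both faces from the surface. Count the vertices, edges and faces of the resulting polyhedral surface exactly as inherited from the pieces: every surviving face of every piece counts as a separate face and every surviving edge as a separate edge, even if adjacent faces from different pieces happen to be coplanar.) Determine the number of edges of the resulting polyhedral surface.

42

A regular icosahedron: V=12, E=30, F=20.
Attach a regular tetrahedron (V=4, E=6, F=4) along a 3-gon: merge 3 vertices and 3 edges, delete both glued faces → V=13, E=33, F=22.
Attach a regular octahedron (V=6, E=12, F=8) along a 3-gon: merge 3 vertices and 3 edges, delete both glued faces → V=16, E=42, F=28.
Check: V − E + F = 16 − 42 + 28 = 2.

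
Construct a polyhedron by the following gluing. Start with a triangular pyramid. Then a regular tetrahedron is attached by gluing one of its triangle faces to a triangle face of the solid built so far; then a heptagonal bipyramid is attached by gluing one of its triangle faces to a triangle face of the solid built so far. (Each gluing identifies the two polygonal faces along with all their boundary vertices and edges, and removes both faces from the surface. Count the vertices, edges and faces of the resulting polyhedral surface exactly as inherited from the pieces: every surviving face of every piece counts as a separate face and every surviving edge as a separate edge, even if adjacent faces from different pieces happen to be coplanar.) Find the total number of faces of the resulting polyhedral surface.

A triangular pyramid: V=4, E=6, F=4.
Attach a regular tetrahedron (V=4, E=6, F=4) along a 3-gon: merge 3 vertices and 3 edges, delete both glued faces → V=5, E=9, F=6.
Attach a heptagonal bipyramid (V=9, E=21, F=14) along a 3-gon: merge 3 vertices and 3 edges, delete both glued faces → V=11, E=27, F=18.
Check: V − E + F = 11 − 27 + 18 = 2.

18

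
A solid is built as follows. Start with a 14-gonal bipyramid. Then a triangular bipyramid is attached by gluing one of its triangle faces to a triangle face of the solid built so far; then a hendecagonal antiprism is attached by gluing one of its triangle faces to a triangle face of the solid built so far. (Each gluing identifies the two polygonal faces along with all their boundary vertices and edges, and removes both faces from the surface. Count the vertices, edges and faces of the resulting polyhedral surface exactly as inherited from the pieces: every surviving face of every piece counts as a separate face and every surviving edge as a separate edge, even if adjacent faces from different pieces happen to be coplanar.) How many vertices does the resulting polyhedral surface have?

A 14-gonal bipyramid: V=16, E=42, F=28.
Attach a triangular bipyramid (V=5, E=9, F=6) along a 3-gon: merge 3 vertices and 3 edges, delete both glued faces → V=18, E=48, F=32.
Attach a hendecagonal antiprism (V=22, E=44, F=24) along a 3-gon: merge 3 vertices and 3 edges, delete both glued faces → V=37, E=89, F=54.
Check: V − E + F = 37 − 89 + 54 = 2.

37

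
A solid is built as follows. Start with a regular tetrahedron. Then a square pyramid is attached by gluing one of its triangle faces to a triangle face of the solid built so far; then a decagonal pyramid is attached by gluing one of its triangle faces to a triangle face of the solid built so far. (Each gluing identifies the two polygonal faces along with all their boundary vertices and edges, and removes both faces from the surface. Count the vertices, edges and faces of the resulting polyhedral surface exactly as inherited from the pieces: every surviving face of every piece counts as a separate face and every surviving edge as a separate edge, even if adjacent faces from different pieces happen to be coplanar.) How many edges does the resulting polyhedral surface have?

28

A regular tetrahedron: V=4, E=6, F=4.
Attach a square pyramid (V=5, E=8, F=5) along a 3-gon: merge 3 vertices and 3 edges, delete both glued faces → V=6, E=11, F=7.
Attach a decagonal pyramid (V=11, E=20, F=11) along a 3-gon: merge 3 vertices and 3 edges, delete both glued faces → V=14, E=28, F=16.
Check: V − E + F = 14 − 28 + 16 = 2.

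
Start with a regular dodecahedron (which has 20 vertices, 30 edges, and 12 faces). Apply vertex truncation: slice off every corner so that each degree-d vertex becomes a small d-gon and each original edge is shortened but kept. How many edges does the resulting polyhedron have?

Truncation replaces each original edge-end by a new vertex, so V′ = 2E = 60.
Each original edge survives, and each old vertex of degree d contributes d new edges; summing degrees gives Σd = 2E, so E′ = E + 2E = 3E = 90.
Each original face survives and each original vertex becomes one new face: F′ = F + V = 32.

90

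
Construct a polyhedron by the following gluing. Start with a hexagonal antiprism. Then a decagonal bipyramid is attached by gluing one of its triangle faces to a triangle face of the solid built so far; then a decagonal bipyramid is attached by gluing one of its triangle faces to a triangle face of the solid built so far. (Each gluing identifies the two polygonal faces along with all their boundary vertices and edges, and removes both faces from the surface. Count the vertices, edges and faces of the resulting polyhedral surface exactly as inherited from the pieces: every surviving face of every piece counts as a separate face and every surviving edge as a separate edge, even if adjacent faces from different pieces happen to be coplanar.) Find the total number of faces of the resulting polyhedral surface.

50

A hexagonal antiprism: V=12, E=24, F=14.
Attach a decagonal bipyramid (V=12, E=30, F=20) along a 3-gon: merge 3 vertices and 3 edges, delete both glued faces → V=21, E=51, F=32.
Attach a decagonal bipyramid (V=12, E=30, F=20) along a 3-gon: merge 3 vertices and 3 edges, delete both glued faces → V=30, E=78, F=50.
Check: V − E + F = 30 − 78 + 50 = 2.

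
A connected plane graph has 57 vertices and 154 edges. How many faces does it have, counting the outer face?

Euler's formula for a connected plane graph: V − E + F = 2, so F = 2 − 57 + 154 = 99.

99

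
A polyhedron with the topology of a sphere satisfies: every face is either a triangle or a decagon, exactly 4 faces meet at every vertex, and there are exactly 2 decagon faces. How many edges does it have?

40

Let x be the number of triangles; then F = 2 + x.
Edge–face incidences: 2E = 10·2 + 3·x = 20 + 3x.
Every vertex has degree 4, so 4V = 2E.
Euler: V − E + F = 2 ⇒ (2E)/4 − E + (2 + x) = 2.
Multiply by 8: 2·(2E) − 4·(2E) + 8·(2 + x) = 16, i.e. 16 + 8x − 2·(20 + 3x) = 16.
Collecting terms: 2x − 24 = 16, so 2x = 40, so x = 20.
Then 2E = 20 + 3·20 = 80, so E = 40, V = 2E/4 = 20, F = 2 + 20 = 22.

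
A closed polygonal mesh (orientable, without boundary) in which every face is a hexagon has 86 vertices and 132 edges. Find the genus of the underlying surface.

2

Every face is a hexagon and each edge borders two faces, so 6F = 2·132, giving F = 44.
χ = V − E + F = 86 − 132 + 44 = -2.
For a closed orientable surface χ = 2 − 2g, so g = (2 − (-2))/2 = 2.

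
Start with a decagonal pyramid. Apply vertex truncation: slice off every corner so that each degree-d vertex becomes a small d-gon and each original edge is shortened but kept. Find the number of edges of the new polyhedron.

60

The base solid has V = 11, E = 20, F = 11.
Truncation replaces each original edge-end by a new vertex, so V′ = 2E = 40.
Each original edge survives, and each old vertex of degree d contributes d new edges; summing degrees gives Σd = 2E, so E′ = E + 2E = 3E = 60.
Each original face survives and each original vertex becomes one new face: F′ = F + V = 22.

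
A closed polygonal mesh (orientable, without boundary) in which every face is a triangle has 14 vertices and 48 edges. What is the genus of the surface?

2

Every face is a triangle and each edge borders two faces, so 3F = 2·48, giving F = 32.
χ = V − E + F = 14 − 48 + 32 = -2.
For a closed orientable surface χ = 2 − 2g, so g = (2 − (-2))/2 = 2.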